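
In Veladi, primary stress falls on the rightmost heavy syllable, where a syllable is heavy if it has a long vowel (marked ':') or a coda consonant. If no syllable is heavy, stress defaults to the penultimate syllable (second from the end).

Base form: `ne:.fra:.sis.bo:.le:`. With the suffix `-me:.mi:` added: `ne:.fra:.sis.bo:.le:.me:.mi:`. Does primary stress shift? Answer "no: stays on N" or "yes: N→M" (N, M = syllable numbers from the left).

Base `ne:.fra:.sis.bo:.le:` (5 syllables):
  Weights: 1 ne: H, 2 fra: H, 3 sis H, 4 bo: H, 5 le: H.
  Heavy syllables in the domain: 1, 2, 3, 4, 5. The rightmost is syllable 5 (le:).
  → primary stress on syllable 5.
Suffixed `ne:.fra:.sis.bo:.le:.me:.mi:` (7 syllables):
  Weights: 1 ne: H, 2 fra: H, 3 sis H, 4 bo: H, 5 le: H, 6 me: H, 7 mi: H.
  Heavy syllables in the domain: 1, 2, 3, 4, 5, 6, 7. The rightmost is syllable 7 (mi:).
  → primary stress on syllable 7.

yes: 5→7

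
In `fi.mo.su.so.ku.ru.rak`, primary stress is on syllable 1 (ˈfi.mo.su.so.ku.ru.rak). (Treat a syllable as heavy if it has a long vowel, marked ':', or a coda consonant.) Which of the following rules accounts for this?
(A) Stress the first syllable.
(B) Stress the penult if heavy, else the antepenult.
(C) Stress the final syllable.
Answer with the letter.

Rule A → syllable 1 ✓.
Rule B → syllable 5 (observed: 1).
Rule C → syllable 7 (observed: 1).

A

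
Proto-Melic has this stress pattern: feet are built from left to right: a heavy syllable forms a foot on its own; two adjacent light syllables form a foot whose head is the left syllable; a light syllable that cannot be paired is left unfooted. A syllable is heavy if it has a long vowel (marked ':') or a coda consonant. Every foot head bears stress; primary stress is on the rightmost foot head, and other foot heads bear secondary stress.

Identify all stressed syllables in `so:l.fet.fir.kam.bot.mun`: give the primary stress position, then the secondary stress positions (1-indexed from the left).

primary 6, secondary 1, 2, 3, 4, 5

Weights: 1 so:l H, 2 fet H, 3 fir H, 4 kam H, 5 bot H, 6 mun H.
Parse left to right (heavy = foot alone; LL = one foot; stranded L unfooted): (ˈso:l) (ˈfet) (ˈfir) (ˈkam) (ˈbot) (ˈmun).
Foot heads: 1, 2, 3, 4, 5, 6.
Primary stress on the rightmost head = syllable 6.
Secondary stress on 1, 2, 3, 4, 5: ˌso:l.ˌfet.ˌfir.ˌkam.ˌbot.ˈmun.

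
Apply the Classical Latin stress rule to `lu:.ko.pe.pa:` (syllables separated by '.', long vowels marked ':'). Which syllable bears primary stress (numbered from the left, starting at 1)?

2

Classical Latin: stress the penult if heavy (long vowel or closed), else the antepenult.
Weights: 2 ko L, 3 pe L, 4 pa: H.
The penult (syllable 3, pe) is light, so stress falls on the antepenult (syllable 2, ko).
Stress on syllable 2: lu:.ˈko.pe.pa:.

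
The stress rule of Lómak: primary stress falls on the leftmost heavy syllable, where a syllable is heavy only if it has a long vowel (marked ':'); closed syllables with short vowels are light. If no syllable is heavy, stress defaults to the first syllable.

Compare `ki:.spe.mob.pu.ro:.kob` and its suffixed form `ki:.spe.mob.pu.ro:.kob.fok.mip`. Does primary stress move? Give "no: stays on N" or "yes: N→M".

no: stays on 1

Base `ki:.spe.mob.pu.ro:.kob` (6 syllables):
  Weights: 1 ki: H, 2 spe L, 3 mob L, 4 pu L, 5 ro: H, 6 kob L.
  Heavy syllables in the domain: 1, 5. The leftmost is syllable 1 (ki:).
  → primary stress on syllable 1.
Suffixed `ki:.spe.mob.pu.ro:.kob.fok.mip` (8 syllables):
  Weights: 1 ki: H, 2 spe L, 3 mob L, 4 pu L, 5 ro: H, 6 kob L, 7 fok L, 8 mip L.
  Heavy syllables in the domain: 1, 5. The leftmost is syllable 1 (ki:).
  → primary stress on syllable 1.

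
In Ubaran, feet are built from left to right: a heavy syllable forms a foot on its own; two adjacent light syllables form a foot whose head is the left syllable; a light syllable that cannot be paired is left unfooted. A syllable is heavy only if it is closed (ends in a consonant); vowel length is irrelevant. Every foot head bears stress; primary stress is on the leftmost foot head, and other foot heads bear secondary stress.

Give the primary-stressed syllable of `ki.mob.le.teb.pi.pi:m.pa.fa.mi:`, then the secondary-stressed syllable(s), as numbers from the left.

primary 2, secondary 4, 6, 7

Weights: 1 ki L, 2 mob H, 3 le L, 4 teb H, 5 pi L, 6 pi:m H, 7 pa L, 8 fa L, 9 mi: L.
Parse left to right (heavy = foot alone; LL = one foot; stranded L unfooted): ki (ˈmob) le (ˈteb) pi (ˈpi:m) (ˈpa.fa) mi:.
Foot heads: 2, 4, 6, 7.
Primary stress on the leftmost head = syllable 2.
Secondary stress on 4, 6, 7: ki.ˈmob.le.ˌteb.pi.ˌpi:m.ˌpa.fa.mi:.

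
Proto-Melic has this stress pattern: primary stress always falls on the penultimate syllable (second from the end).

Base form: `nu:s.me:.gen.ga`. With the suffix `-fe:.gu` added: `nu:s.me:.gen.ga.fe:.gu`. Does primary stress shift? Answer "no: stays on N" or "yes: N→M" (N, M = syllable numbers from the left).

Base `nu:s.me:.gen.ga` (4 syllables):
  The word has 4 syllables; the penultimate syllable (second from the end) is syllable 3 (gen).
  → primary stress on syllable 3.
Suffixed `nu:s.me:.gen.ga.fe:.gu` (6 syllables):
  The word has 6 syllables; the penultimate syllable (second from the end) is syllable 5 (fe:).
  → primary stress on syllable 5.

yes: 3→5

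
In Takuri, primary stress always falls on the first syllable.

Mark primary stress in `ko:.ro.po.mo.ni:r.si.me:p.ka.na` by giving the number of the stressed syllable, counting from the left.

1

The word has 9 syllables; the first syllable is syllable 1 (ko:).
Primary stress: syllable 1 → ˈko:.ro.po.mo.ni:r.si.me:p.ka.na.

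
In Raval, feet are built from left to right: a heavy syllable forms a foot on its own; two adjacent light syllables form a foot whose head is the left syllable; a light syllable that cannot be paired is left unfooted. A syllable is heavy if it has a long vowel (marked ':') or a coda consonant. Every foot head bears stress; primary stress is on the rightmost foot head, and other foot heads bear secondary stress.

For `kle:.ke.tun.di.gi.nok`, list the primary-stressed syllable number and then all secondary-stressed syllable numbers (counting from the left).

Weights: 1 kle: H, 2 ke L, 3 tun H, 4 di L, 5 gi L, 6 nok H.
Parse left to right (heavy = foot alone; LL = one foot; stranded L unfooted): (ˈkle:) ke (ˈtun) (ˈdi.gi) (ˈnok).
Foot heads: 1, 3, 4, 6.
Primary stress on the rightmost head = syllable 6.
Secondary stress on 1, 3, 4: ˌkle:.ke.ˌtun.ˌdi.gi.ˈnok.

primary 6, secondary 1, 3, 4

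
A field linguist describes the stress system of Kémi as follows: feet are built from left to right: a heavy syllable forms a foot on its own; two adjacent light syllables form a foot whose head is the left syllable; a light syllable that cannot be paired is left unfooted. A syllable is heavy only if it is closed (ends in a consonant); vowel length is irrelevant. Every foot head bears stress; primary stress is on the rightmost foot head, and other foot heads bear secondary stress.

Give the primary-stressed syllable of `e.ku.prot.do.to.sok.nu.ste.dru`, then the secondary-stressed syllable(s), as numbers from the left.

primary 7, secondary 1, 3, 4, 6

Weights: 1 e L, 2 ku L, 3 prot H, 4 do L, 5 to L, 6 sok H, 7 nu L, 8 ste L, 9 dru L.
Parse left to right (heavy = foot alone; LL = one foot; stranded L unfooted): (ˈe.ku) (ˈprot) (ˈdo.to) (ˈsok) (ˈnu.ste) dru.
Foot heads: 1, 3, 4, 6, 7.
Primary stress on the rightmost head = syllable 7.
Secondary stress on 1, 3, 4, 6: ˌe.ku.ˌprot.ˌdo.to.ˌsok.ˈnu.ste.dru.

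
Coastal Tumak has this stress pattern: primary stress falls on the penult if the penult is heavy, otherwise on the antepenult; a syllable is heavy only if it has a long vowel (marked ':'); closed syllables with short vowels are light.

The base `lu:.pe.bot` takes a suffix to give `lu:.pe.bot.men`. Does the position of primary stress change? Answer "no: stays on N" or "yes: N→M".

Base `lu:.pe.bot` (3 syllables):
  Weights: 1 lu: H, 2 pe L, 3 bot L.
  The penult (syllable 2, pe) is light, so stress falls on the antepenult (syllable 1, lu:).
  → primary stress on syllable 1.
Suffixed `lu:.pe.bot.men` (4 syllables):
  Weights: 2 pe L, 3 bot L, 4 men L.
  The penult (syllable 3, bot) is light, so stress falls on the antepenult (syllable 2, pe).
  → primary stress on syllable 2.

yes: 1→2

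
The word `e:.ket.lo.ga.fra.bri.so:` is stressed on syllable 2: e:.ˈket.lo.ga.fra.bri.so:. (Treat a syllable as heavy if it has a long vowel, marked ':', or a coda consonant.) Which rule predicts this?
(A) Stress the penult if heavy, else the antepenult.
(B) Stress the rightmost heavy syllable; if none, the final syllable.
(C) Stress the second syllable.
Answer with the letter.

C

Rule A → syllable 5 (observed: 2).
Rule B → syllable 7 (observed: 2).
Rule C → syllable 2 ✓.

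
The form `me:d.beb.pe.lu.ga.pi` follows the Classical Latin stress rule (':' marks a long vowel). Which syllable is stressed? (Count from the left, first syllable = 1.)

4

Classical Latin: stress the penult if heavy (long vowel or closed), else the antepenult.
Weights: 4 lu L, 5 ga L, 6 pi L.
The penult (syllable 5, ga) is light, so stress falls on the antepenult (syllable 4, lu).
Stress on syllable 4: me:d.beb.pe.ˈlu.ga.pi.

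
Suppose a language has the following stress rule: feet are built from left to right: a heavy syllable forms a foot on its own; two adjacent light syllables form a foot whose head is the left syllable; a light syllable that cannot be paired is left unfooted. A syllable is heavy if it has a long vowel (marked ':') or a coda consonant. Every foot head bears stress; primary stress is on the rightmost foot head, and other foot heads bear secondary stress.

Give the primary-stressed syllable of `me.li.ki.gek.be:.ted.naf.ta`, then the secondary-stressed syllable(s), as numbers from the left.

primary 7, secondary 1, 4, 5, 6

Weights: 1 me L, 2 li L, 3 ki L, 4 gek H, 5 be: H, 6 ted H, 7 naf H, 8 ta L.
Parse left to right (heavy = foot alone; LL = one foot; stranded L unfooted): (ˈme.li) ki (ˈgek) (ˈbe:) (ˈted) (ˈnaf) ta.
Foot heads: 1, 4, 5, 6, 7.
Primary stress on the rightmost head = syllable 7.
Secondary stress on 1, 4, 5, 6: ˌme.li.ki.ˌgek.ˌbe:.ˌted.ˈnaf.ta.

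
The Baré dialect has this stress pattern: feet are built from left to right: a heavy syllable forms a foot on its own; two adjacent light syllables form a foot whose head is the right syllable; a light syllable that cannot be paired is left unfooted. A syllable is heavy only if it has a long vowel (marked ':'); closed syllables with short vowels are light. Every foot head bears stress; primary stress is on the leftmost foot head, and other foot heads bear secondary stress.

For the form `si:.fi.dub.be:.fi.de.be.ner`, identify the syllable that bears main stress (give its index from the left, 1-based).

Weights: 1 si: H, 2 fi L, 3 dub L, 4 be: H, 5 fi L, 6 de L, 7 be L, 8 ner L.
Parse left to right (heavy = foot alone; LL = one foot; stranded L unfooted): (ˈsi:) (fi.ˈdub) (ˈbe:) (fi.ˈde) (be.ˈner).
Foot heads: 1, 3, 4, 6, 8.
Primary stress on the leftmost head = syllable 1.
Primary stress: syllable 1 → ˈsi:.fi.dub.be:.fi.de.be.ner.

1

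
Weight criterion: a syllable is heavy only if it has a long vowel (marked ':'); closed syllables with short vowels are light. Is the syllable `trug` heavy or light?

`trug`: short vowel, closed (coda /g/). Short vowel → light.

light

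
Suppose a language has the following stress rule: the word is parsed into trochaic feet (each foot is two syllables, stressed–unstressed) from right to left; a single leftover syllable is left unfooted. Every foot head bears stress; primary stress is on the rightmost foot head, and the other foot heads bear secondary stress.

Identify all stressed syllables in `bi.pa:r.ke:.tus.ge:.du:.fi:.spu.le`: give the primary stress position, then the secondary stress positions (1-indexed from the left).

primary 8, secondary 2, 4, 6

Parse right to left into trochaic (ˈσσ) feet: bi (ˈpa:r.ke:) (ˈtus.ge:) (ˈdu:.fi:) (ˈspu.le). Syllable 1 is left unfooted.
Foot heads (stressed positions): 2, 4, 6, 8.
End Rule Rightmost: primary stress on the rightmost head = syllable 8.
Secondary stress on 2, 4, 6: bi.ˌpa:r.ke:.ˌtus.ge:.ˌdu:.fi:.ˈspu.le.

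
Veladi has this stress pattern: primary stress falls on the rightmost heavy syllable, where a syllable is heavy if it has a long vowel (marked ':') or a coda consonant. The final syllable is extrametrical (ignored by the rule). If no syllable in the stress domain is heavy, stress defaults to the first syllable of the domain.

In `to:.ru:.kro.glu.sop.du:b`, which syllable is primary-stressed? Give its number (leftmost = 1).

5

The final syllable (6, du:b) is extrametrical; the stress domain is syllables 1–5.
Weights: 1 to: H, 2 ru: H, 3 kro L, 4 glu L, 5 sop H.
Heavy syllables in the domain: 1, 2, 5. The rightmost is syllable 5 (sop).
Primary stress: syllable 5 → to:.ru:.kro.glu.ˈsop.du:b.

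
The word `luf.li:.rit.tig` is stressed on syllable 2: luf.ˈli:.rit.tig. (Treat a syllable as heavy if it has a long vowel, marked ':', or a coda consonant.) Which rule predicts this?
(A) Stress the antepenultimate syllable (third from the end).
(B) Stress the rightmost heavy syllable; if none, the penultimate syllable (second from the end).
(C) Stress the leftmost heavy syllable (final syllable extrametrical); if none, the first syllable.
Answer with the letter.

Rule A → syllable 2 ✓.
Rule B → syllable 4 (observed: 2).
Rule C → syllable 1 (observed: 2).

A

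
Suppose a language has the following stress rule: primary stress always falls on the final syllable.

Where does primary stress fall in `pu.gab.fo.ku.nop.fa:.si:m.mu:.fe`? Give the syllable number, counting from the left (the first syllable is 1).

9

The word has 9 syllables; the final syllable is syllable 9 (fe).
Primary stress: syllable 9 → pu.gab.fo.ku.nop.fa:.si:m.mu:.ˈfe.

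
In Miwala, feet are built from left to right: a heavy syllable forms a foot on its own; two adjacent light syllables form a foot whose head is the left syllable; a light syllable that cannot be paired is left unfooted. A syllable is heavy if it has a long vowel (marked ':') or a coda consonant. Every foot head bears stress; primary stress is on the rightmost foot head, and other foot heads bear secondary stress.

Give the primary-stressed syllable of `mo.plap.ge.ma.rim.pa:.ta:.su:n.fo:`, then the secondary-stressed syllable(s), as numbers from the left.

primary 9, secondary 2, 3, 5, 6, 7, 8

Weights: 1 mo L, 2 plap H, 3 ge L, 4 ma L, 5 rim H, 6 pa: H, 7 ta: H, 8 su:n H, 9 fo: H.
Parse left to right (heavy = foot alone; LL = one foot; stranded L unfooted): mo (ˈplap) (ˈge.ma) (ˈrim) (ˈpa:) (ˈta:) (ˈsu:n) (ˈfo:).
Foot heads: 2, 3, 5, 6, 7, 8, 9.
Primary stress on the rightmost head = syllable 9.
Secondary stress on 2, 3, 5, 6, 7, 8: mo.ˌplap.ˌge.ma.ˌrim.ˌpa:.ˌta:.ˌsu:n.ˈfo:.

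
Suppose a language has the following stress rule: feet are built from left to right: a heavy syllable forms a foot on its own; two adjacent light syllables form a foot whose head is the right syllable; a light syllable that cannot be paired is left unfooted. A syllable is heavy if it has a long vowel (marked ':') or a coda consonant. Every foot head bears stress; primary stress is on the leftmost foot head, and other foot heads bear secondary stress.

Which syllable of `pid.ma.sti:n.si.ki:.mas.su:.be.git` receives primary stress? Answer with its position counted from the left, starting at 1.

Weights: 1 pid H, 2 ma L, 3 sti:n H, 4 si L, 5 ki: H, 6 mas H, 7 su: H, 8 be L, 9 git H.
Parse left to right (heavy = foot alone; LL = one foot; stranded L unfooted): (ˈpid) ma (ˈsti:n) si (ˈki:) (ˈmas) (ˈsu:) be (ˈgit).
Foot heads: 1, 3, 5, 6, 7, 9.
Primary stress on the leftmost head = syllable 1.
Primary stress: syllable 1 → ˈpid.ma.sti:n.si.ki:.mas.su:.be.git.

1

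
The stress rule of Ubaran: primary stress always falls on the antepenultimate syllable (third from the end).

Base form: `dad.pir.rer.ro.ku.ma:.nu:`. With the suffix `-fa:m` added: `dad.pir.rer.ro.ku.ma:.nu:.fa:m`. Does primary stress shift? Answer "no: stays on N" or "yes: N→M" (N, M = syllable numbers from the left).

yes: 5→6

Base `dad.pir.rer.ro.ku.ma:.nu:` (7 syllables):
  The word has 7 syllables; the antepenultimate syllable (third from the end) is syllable 5 (ku).
  → primary stress on syllable 5.
Suffixed `dad.pir.rer.ro.ku.ma:.nu:.fa:m` (8 syllables):
  The word has 8 syllables; the antepenultimate syllable (third from the end) is syllable 6 (ma:).
  → primary stress on syllable 6.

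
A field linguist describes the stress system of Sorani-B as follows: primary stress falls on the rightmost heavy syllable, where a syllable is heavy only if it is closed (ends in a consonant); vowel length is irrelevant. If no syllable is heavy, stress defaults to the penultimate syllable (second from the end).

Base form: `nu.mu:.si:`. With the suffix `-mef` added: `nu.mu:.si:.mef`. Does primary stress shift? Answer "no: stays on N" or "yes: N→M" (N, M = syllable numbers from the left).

Base `nu.mu:.si:` (3 syllables):
  Weights: 1 nu L, 2 mu: L, 3 si: L.
  No heavy syllable in the domain; default to the penultimate syllable (second from the end) = syllable 2.
  → primary stress on syllable 2.
Suffixed `nu.mu:.si:.mef` (4 syllables):
  Weights: 1 nu L, 2 mu: L, 3 si: L, 4 mef H.
  Heavy syllables in the domain: 4. The rightmost is syllable 4 (mef).
  → primary stress on syllable 4.

yes: 2→4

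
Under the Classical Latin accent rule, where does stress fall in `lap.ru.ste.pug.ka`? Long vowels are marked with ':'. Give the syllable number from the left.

Classical Latin: stress the penult if heavy (long vowel or closed), else the antepenult.
Weights: 3 ste L, 4 pug H, 5 ka L.
The penult (syllable 4, pug) is heavy, so it takes stress.
Stress on syllable 4: lap.ru.ste.ˈpug.ka.

4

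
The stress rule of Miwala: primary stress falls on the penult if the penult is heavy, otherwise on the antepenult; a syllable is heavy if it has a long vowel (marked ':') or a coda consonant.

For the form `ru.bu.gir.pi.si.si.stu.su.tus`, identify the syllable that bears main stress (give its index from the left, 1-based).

7

Weights: 7 stu L, 8 su L, 9 tus H.
The penult (syllable 8, su) is light, so stress falls on the antepenult (syllable 7, stu).
Primary stress: syllable 7 → ru.bu.gir.pi.si.si.ˈstu.su.tus.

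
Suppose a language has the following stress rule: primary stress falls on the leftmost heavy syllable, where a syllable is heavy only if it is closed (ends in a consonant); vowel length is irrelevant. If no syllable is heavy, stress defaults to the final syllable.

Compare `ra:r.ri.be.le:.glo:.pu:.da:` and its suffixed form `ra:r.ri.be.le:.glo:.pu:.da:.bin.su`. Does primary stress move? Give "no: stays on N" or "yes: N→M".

no: stays on 1

Base `ra:r.ri.be.le:.glo:.pu:.da:` (7 syllables):
  Weights: 1 ra:r H, 2 ri L, 3 be L, 4 le: L, 5 glo: L, 6 pu: L, 7 da: L.
  Heavy syllables in the domain: 1. The leftmost is syllable 1 (ra:r).
  → primary stress on syllable 1.
Suffixed `ra:r.ri.be.le:.glo:.pu:.da:.bin.su` (9 syllables):
  Weights: 1 ra:r H, 2 ri L, 3 be L, 4 le: L, 5 glo: L, 6 pu: L, 7 da: L, 8 bin H, 9 su L.
  Heavy syllables in the domain: 1, 8. The leftmost is syllable 1 (ra:r).
  → primary stress on syllable 1.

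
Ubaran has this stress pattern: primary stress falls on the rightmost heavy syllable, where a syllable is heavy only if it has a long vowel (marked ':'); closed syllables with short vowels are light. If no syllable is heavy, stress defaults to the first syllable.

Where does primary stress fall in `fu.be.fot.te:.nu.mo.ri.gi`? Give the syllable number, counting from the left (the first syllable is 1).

Weights: 1 fu L, 2 be L, 3 fot L, 4 te: H, 5 nu L, 6 mo L, 7 ri L, 8 gi L.
Heavy syllables in the domain: 4. The rightmost is syllable 4 (te:).
Primary stress: syllable 4 → fu.be.fot.ˈte:.nu.mo.ri.gi.

4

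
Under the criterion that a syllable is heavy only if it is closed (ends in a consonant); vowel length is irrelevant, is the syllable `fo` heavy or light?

`fo`: short vowel, open (no coda). Open (no coda) → light.

light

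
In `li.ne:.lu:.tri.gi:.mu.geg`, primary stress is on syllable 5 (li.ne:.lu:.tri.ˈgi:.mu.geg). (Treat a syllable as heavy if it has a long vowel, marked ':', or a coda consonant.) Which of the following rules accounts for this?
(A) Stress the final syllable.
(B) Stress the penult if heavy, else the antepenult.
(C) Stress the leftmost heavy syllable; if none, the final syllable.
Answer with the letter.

Rule A → syllable 7 (observed: 5).
Rule B → syllable 5 ✓.
Rule C → syllable 2 (observed: 5).

B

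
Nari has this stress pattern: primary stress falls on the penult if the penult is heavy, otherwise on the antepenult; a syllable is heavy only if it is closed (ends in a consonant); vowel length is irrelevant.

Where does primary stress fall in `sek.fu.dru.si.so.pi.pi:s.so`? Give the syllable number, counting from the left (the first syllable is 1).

Weights: 6 pi L, 7 pi:s H, 8 so L.
The penult (syllable 7, pi:s) is heavy, so it takes stress.
Primary stress: syllable 7 → sek.fu.dru.si.so.pi.ˈpi:s.so.

7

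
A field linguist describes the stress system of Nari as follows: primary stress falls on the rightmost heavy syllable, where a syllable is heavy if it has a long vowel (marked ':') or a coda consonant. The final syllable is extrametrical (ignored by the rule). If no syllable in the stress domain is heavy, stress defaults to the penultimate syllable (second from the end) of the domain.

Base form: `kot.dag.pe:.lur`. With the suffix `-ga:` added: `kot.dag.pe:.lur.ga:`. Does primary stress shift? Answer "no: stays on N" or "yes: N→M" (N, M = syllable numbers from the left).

yes: 3→4

Base `kot.dag.pe:.lur` (4 syllables):
  The final syllable (4, lur) is extrametrical; the stress domain is syllables 1–3.
  Weights: 1 kot H, 2 dag H, 3 pe: H.
  Heavy syllables in the domain: 1, 2, 3. The rightmost is syllable 3 (pe:).
  → primary stress on syllable 3.
Suffixed `kot.dag.pe:.lur.ga:` (5 syllables):
  The final syllable (5, ga:) is extrametrical; the stress domain is syllables 1–4.
  Weights: 1 kot H, 2 dag H, 3 pe: H, 4 lur H.
  Heavy syllables in the domain: 1, 2, 3, 4. The rightmost is syllable 4 (lur).
  → primary stress on syllable 4.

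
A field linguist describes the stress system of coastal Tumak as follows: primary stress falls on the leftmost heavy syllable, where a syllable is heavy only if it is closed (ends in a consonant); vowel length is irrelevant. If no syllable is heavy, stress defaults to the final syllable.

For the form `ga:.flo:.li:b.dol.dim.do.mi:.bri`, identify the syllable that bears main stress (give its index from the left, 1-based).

Weights: 1 ga: L, 2 flo: L, 3 li:b H, 4 dol H, 5 dim H, 6 do L, 7 mi: L, 8 bri L.
Heavy syllables in the domain: 3, 4, 5. The leftmost is syllable 3 (li:b).
Primary stress: syllable 3 → ga:.flo:.ˈli:b.dol.dim.do.mi:.bri.

3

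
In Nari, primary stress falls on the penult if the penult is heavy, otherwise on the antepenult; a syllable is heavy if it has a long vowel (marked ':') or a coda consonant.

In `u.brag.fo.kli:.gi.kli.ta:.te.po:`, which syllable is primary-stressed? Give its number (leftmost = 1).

Weights: 7 ta: H, 8 te L, 9 po: H.
The penult (syllable 8, te) is light, so stress falls on the antepenult (syllable 7, ta:).
Primary stress: syllable 7 → u.brag.fo.kli:.gi.kli.ˈta:.te.po:.

7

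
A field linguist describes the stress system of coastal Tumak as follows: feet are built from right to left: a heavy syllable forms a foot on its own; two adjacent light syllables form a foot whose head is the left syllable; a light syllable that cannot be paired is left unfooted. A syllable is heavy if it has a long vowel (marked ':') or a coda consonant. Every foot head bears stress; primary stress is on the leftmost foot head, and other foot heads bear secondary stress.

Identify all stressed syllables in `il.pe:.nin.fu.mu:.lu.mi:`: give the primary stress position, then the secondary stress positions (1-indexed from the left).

primary 1, secondary 2, 3, 5, 7

Weights: 1 il H, 2 pe: H, 3 nin H, 4 fu L, 5 mu: H, 6 lu L, 7 mi: H.
Parse right to left (heavy = foot alone; LL = one foot; stranded L unfooted): (ˈil) (ˈpe:) (ˈnin) fu (ˈmu:) lu (ˈmi:).
Foot heads: 1, 2, 3, 5, 7.
Primary stress on the leftmost head = syllable 1.
Secondary stress on 2, 3, 5, 7: ˈil.ˌpe:.ˌnin.fu.ˌmu:.lu.ˌmi:.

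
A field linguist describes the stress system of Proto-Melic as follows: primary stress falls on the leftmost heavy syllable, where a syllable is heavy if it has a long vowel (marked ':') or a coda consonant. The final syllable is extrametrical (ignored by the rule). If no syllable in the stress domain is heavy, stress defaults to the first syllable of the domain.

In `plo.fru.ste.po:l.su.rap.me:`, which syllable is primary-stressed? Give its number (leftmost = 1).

The final syllable (7, me:) is extrametrical; the stress domain is syllables 1–6.
Weights: 1 plo L, 2 fru L, 3 ste L, 4 po:l H, 5 su L, 6 rap H.
Heavy syllables in the domain: 4, 6. The leftmost is syllable 4 (po:l).
Primary stress: syllable 4 → plo.fru.ste.ˈpo:l.su.rap.me:.

4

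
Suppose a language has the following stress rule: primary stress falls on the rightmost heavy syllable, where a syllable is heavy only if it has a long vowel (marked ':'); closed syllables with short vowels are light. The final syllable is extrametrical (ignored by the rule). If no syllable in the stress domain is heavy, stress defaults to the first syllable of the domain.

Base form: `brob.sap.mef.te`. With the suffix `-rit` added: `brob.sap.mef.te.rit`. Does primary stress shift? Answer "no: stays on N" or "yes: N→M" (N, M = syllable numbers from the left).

Base `brob.sap.mef.te` (4 syllables):
  The final syllable (4, te) is extrametrical; the stress domain is syllables 1–3.
  Weights: 1 brob L, 2 sap L, 3 mef L.
  No heavy syllable in the domain; default to the first syllable of the domain = syllable 1.
  → primary stress on syllable 1.
Suffixed `brob.sap.mef.te.rit` (5 syllables):
  The final syllable (5, rit) is extrametrical; the stress domain is syllables 1–4.
  Weights: 1 brob L, 2 sap L, 3 mef L, 4 te L.
  No heavy syllable in the domain; default to the first syllable of the domain = syllable 1.
  → primary stress on syllable 1.

no: stays on 1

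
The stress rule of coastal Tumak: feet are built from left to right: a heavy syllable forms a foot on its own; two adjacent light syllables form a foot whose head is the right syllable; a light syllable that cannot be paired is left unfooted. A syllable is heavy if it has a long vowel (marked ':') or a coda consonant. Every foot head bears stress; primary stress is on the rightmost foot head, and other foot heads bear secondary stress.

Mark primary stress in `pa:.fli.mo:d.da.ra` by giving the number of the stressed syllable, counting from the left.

Weights: 1 pa: H, 2 fli L, 3 mo:d H, 4 da L, 5 ra L.
Parse left to right (heavy = foot alone; LL = one foot; stranded L unfooted): (ˈpa:) fli (ˈmo:d) (da.ˈra).
Foot heads: 1, 3, 5.
Primary stress on the rightmost head = syllable 5.
Primary stress: syllable 5 → pa:.fli.mo:d.da.ˈra.

5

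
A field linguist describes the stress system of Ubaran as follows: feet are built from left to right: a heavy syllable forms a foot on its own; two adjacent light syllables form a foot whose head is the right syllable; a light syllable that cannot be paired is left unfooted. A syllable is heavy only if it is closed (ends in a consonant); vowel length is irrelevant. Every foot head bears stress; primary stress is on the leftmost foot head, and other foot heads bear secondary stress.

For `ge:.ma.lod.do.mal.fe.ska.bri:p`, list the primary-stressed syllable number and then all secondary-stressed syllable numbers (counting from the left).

primary 2, secondary 3, 5, 7, 8

Weights: 1 ge: L, 2 ma L, 3 lod H, 4 do L, 5 mal H, 6 fe L, 7 ska L, 8 bri:p H.
Parse left to right (heavy = foot alone; LL = one foot; stranded L unfooted): (ge:.ˈma) (ˈlod) do (ˈmal) (fe.ˈska) (ˈbri:p).
Foot heads: 2, 3, 5, 7, 8.
Primary stress on the leftmost head = syllable 2.
Secondary stress on 3, 5, 7, 8: ge:.ˈma.ˌlod.do.ˌmal.fe.ˌska.ˌbri:p.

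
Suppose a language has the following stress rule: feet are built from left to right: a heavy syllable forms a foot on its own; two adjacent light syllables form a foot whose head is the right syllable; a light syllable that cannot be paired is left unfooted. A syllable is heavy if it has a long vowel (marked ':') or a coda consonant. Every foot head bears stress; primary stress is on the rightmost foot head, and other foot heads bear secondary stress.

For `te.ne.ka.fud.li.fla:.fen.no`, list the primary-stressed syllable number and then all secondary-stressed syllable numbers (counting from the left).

primary 7, secondary 2, 4, 6

Weights: 1 te L, 2 ne L, 3 ka L, 4 fud H, 5 li L, 6 fla: H, 7 fen H, 8 no L.
Parse left to right (heavy = foot alone; LL = one foot; stranded L unfooted): (te.ˈne) ka (ˈfud) li (ˈfla:) (ˈfen) no.
Foot heads: 2, 4, 6, 7.
Primary stress on the rightmost head = syllable 7.
Secondary stress on 2, 4, 6: te.ˌne.ka.ˌfud.li.ˌfla:.ˈfen.no.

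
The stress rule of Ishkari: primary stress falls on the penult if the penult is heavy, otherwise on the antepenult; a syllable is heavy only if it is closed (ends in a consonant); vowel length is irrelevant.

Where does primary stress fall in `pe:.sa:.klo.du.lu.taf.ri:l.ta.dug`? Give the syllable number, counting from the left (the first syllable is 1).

7

Weights: 7 ri:l H, 8 ta L, 9 dug H.
The penult (syllable 8, ta) is light, so stress falls on the antepenult (syllable 7, ri:l).
Primary stress: syllable 7 → pe:.sa:.klo.du.lu.taf.ˈri:l.ta.dug.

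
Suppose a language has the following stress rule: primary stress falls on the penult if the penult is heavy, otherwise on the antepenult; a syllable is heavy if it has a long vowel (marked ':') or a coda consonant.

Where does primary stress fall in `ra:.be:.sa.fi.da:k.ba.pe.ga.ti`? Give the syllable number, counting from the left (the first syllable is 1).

Weights: 7 pe L, 8 ga L, 9 ti L.
The penult (syllable 8, ga) is light, so stress falls on the antepenult (syllable 7, pe).
Primary stress: syllable 7 → ra:.be:.sa.fi.da:k.ba.ˈpe.ga.ti.

7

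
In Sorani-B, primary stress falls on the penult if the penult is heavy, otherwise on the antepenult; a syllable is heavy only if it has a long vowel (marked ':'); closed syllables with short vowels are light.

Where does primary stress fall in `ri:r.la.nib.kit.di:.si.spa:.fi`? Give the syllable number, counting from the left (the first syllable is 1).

7

Weights: 6 si L, 7 spa: H, 8 fi L.
The penult (syllable 7, spa:) is heavy, so it takes stress.
Primary stress: syllable 7 → ri:r.la.nib.kit.di:.si.ˈspa:.fi.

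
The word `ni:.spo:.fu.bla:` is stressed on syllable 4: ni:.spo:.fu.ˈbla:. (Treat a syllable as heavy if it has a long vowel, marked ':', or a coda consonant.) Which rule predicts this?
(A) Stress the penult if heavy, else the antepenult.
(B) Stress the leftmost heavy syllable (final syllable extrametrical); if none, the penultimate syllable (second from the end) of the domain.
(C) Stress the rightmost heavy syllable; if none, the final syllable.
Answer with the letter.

Rule A → syllable 2 (observed: 4).
Rule B → syllable 1 (observed: 4).
Rule C → syllable 4 ✓.

C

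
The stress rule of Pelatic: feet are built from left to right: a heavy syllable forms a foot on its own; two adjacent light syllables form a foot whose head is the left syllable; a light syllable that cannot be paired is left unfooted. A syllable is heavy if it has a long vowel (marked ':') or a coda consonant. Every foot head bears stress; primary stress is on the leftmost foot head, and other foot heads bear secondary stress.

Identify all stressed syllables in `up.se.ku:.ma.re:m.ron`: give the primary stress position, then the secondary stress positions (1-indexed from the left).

primary 1, secondary 3, 5, 6

Weights: 1 up H, 2 se L, 3 ku: H, 4 ma L, 5 re:m H, 6 ron H.
Parse left to right (heavy = foot alone; LL = one foot; stranded L unfooted): (ˈup) se (ˈku:) ma (ˈre:m) (ˈron).
Foot heads: 1, 3, 5, 6.
Primary stress on the leftmost head = syllable 1.
Secondary stress on 3, 5, 6: ˈup.se.ˌku:.ma.ˌre:m.ˌron.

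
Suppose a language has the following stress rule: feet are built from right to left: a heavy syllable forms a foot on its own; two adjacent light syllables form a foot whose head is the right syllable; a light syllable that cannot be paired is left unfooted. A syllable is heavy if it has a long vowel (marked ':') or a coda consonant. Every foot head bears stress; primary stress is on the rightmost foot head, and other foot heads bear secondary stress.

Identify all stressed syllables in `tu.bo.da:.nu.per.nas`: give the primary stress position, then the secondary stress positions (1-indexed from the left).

primary 6, secondary 2, 3, 5

Weights: 1 tu L, 2 bo L, 3 da: H, 4 nu L, 5 per H, 6 nas H.
Parse right to left (heavy = foot alone; LL = one foot; stranded L unfooted): (tu.ˈbo) (ˈda:) nu (ˈper) (ˈnas).
Foot heads: 2, 3, 5, 6.
Primary stress on the rightmost head = syllable 6.
Secondary stress on 2, 3, 5: tu.ˌbo.ˌda:.nu.ˌper.ˈnas.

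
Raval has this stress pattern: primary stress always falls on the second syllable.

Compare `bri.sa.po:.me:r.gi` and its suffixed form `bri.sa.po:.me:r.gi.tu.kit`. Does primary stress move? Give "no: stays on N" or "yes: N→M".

no: stays on 2

Base `bri.sa.po:.me:r.gi` (5 syllables):
  The word has 5 syllables; the second syllable is syllable 2 (sa).
  → primary stress on syllable 2.
Suffixed `bri.sa.po:.me:r.gi.tu.kit` (7 syllables):
  The word has 7 syllables; the second syllable is syllable 2 (sa).
  → primary stress on syllable 2.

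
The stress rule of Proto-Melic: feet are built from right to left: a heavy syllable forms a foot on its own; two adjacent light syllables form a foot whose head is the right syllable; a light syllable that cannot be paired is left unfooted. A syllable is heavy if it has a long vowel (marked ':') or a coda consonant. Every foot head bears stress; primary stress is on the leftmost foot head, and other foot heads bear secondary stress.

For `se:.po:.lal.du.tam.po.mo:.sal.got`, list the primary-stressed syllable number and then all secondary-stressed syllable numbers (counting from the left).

primary 1, secondary 2, 3, 5, 7, 8, 9

Weights: 1 se: H, 2 po: H, 3 lal H, 4 du L, 5 tam H, 6 po L, 7 mo: H, 8 sal H, 9 got H.
Parse right to left (heavy = foot alone; LL = one foot; stranded L unfooted): (ˈse:) (ˈpo:) (ˈlal) du (ˈtam) po (ˈmo:) (ˈsal) (ˈgot).
Foot heads: 1, 2, 3, 5, 7, 8, 9.
Primary stress on the leftmost head = syllable 1.
Secondary stress on 2, 3, 5, 7, 8, 9: ˈse:.ˌpo:.ˌlal.du.ˌtam.po.ˌmo:.ˌsal.ˌgot.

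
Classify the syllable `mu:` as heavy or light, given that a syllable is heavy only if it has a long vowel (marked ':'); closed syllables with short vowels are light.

heavy

`mu:`: long vowel, open (no coda). Long vowel → heavy.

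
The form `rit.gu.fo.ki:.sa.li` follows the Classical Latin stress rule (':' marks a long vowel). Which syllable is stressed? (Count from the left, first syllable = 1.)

4

Classical Latin: stress the penult if heavy (long vowel or closed), else the antepenult.
Weights: 4 ki: H, 5 sa L, 6 li L.
The penult (syllable 5, sa) is light, so stress falls on the antepenult (syllable 4, ki:).
Stress on syllable 4: rit.gu.fo.ˈki:.sa.li.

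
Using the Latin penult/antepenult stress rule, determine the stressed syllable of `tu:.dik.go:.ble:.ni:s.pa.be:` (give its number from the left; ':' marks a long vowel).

Classical Latin: stress the penult if heavy (long vowel or closed), else the antepenult.
Weights: 5 ni:s H, 6 pa L, 7 be: H.
The penult (syllable 6, pa) is light, so stress falls on the antepenult (syllable 5, ni:s).
Stress on syllable 5: tu:.dik.go:.ble:.ˈni:s.pa.be:.

5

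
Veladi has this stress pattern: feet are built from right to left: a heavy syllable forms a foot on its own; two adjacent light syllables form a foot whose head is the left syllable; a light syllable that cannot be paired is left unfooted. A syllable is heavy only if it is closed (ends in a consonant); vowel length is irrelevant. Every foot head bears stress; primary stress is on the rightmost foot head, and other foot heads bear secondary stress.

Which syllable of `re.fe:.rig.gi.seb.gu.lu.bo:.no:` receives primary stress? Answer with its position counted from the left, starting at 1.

8

Weights: 1 re L, 2 fe: L, 3 rig H, 4 gi L, 5 seb H, 6 gu L, 7 lu L, 8 bo: L, 9 no: L.
Parse right to left (heavy = foot alone; LL = one foot; stranded L unfooted): (ˈre.fe:) (ˈrig) gi (ˈseb) (ˈgu.lu) (ˈbo:.no:).
Foot heads: 1, 3, 5, 6, 8.
Primary stress on the rightmost head = syllable 8.
Primary stress: syllable 8 → re.fe:.rig.gi.seb.gu.lu.ˈbo:.no:.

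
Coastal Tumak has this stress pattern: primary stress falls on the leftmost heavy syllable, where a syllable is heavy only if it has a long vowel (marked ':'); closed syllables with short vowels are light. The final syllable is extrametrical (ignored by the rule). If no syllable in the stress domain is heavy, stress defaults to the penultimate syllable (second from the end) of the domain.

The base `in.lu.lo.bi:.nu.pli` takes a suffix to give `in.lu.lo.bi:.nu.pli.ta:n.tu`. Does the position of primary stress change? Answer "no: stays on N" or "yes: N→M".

Base `in.lu.lo.bi:.nu.pli` (6 syllables):
  The final syllable (6, pli) is extrametrical; the stress domain is syllables 1–5.
  Weights: 1 in L, 2 lu L, 3 lo L, 4 bi: H, 5 nu L.
  Heavy syllables in the domain: 4. The leftmost is syllable 4 (bi:).
  → primary stress on syllable 4.
Suffixed `in.lu.lo.bi:.nu.pli.ta:n.tu` (8 syllables):
  The final syllable (8, tu) is extrametrical; the stress domain is syllables 1–7.
  Weights: 1 in L, 2 lu L, 3 lo L, 4 bi: H, 5 nu L, 6 pli L, 7 ta:n H.
  Heavy syllables in the domain: 4, 7. The leftmost is syllable 4 (bi:).
  → primary stress on syllable 4.

no: stays on 4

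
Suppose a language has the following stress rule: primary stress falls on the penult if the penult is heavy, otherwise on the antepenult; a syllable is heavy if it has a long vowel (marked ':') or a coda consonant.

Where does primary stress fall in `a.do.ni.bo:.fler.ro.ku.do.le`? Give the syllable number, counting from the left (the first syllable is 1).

Weights: 7 ku L, 8 do L, 9 le L.
The penult (syllable 8, do) is light, so stress falls on the antepenult (syllable 7, ku).
Primary stress: syllable 7 → a.do.ni.bo:.fler.ro.ˈku.do.le.

7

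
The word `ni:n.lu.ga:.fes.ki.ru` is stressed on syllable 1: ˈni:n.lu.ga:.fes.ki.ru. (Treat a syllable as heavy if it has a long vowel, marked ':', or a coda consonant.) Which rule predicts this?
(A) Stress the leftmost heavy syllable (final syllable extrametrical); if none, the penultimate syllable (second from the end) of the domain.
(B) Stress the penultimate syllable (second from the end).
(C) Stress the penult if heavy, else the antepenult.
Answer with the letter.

A

Rule A → syllable 1 ✓.
Rule B → syllable 5 (observed: 1).
Rule C → syllable 4 (observed: 1).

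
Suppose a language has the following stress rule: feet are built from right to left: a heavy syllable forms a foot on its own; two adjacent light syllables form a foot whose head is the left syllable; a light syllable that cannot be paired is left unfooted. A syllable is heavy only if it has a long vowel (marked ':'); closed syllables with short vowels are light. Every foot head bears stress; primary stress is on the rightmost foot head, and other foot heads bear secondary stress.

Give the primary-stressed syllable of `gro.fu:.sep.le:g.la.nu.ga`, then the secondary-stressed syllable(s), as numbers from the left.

Weights: 1 gro L, 2 fu: H, 3 sep L, 4 le:g H, 5 la L, 6 nu L, 7 ga L.
Parse right to left (heavy = foot alone; LL = one foot; stranded L unfooted): gro (ˈfu:) sep (ˈle:g) la (ˈnu.ga).
Foot heads: 2, 4, 6.
Primary stress on the rightmost head = syllable 6.
Secondary stress on 2, 4: gro.ˌfu:.sep.ˌle:g.la.ˈnu.ga.

primary 6, secondary 2, 4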